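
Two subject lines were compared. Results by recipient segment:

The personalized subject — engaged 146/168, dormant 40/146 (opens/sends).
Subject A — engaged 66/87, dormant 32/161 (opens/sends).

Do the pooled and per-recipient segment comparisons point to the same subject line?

Engaged: the personalized subject 146/168 = 86.9%, Subject A 66/87 = 75.9% → the personalized subject
Dormant: the personalized subject 40/146 = 27.4%, Subject A 32/161 = 19.9% → the personalized subject
Overall: the personalized subject 186/314 = 59.2%, Subject A 98/248 = 39.5% → the personalized subject
The personalized subject wins overall and in every recipient group — no reversal.

Yes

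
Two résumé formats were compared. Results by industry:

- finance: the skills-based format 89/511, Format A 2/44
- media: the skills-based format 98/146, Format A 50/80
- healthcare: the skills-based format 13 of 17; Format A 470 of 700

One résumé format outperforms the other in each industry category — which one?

the skills-based format

Finance: the skills-based format 89/511 = 17.4%, Format A 2/44 = 4.5% → the skills-based format
Media: the skills-based format 98/146 = 67.1%, Format A 50/80 = 62.5% → the skills-based format
Healthcare: the skills-based format 13/17 = 76.5%, Format A 470/700 = 67.1% → the skills-based format
The skills-based format has the higher rate in all 3 groups.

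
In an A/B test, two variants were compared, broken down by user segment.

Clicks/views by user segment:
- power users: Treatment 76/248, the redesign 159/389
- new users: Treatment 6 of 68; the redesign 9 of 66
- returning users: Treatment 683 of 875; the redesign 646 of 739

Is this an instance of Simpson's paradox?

Power users: Treatment 76/248 = 30.6%, the redesign 159/389 = 40.9% → the redesign
New users: Treatment 6/68 = 8.8%, the redesign 9/66 = 13.6% → the redesign
Returning users: Treatment 683/875 = 78.1%, the redesign 646/739 = 87.4% → the redesign
Overall: Treatment 765/1191 = 64.2%, the redesign 814/1194 = 68.2% → the redesign
The redesign wins overall and in every user group — no reversal.

No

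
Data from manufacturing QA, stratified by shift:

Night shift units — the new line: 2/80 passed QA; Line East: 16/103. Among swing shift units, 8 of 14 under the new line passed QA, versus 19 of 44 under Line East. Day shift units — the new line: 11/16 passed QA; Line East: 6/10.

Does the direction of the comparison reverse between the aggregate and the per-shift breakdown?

Night shift: the new line 2/80 = 2.5%, Line East 16/103 = 15.5% → Line East
Swing shift: the new line 8/14 = 57.1%, Line East 19/44 = 43.2% → the new line
Day shift: the new line 11/16 = 68.8%, Line East 6/10 = 60.0% → the new line
Overall: the new line 21/110 = 19.1%, Line East 41/157 = 26.1% → Line East
Neither sweeps: the new line wins 2 of 3 groups, Line East wins 1. Line East wins overall but not every group — no Simpson reversal.

No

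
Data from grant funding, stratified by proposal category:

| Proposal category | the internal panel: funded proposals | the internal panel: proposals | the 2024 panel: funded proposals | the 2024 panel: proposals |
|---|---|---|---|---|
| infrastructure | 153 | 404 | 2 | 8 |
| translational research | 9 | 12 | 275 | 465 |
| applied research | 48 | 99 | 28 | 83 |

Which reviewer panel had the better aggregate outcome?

Infrastructure: the internal panel 153/404 = 37.9%, the 2024 panel 2/8 = 25.0% → the internal panel
Translational research: the internal panel 9/12 = 75.0%, the 2024 panel 275/465 = 59.1% → the internal panel
Applied research: the internal panel 48/99 = 48.5%, the 2024 panel 28/83 = 33.7% → the internal panel
Overall: the internal panel 210/515 = 40.8%, the 2024 panel 305/556 = 54.9% → the 2024 panel
(The internal panel wins every proposal group but the 2024 panel wins overall — the internal panel's proposals skew toward the low-rate infrastructure group.)

the 2024 panel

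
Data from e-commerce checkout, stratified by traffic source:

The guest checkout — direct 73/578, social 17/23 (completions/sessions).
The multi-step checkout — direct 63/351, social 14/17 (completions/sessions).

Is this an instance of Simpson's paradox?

Direct: the guest checkout 73/578 = 12.6%, the multi-step checkout 63/351 = 17.9% → the multi-step checkout
Social: the guest checkout 17/23 = 73.9%, the multi-step checkout 14/17 = 82.4% → the multi-step checkout
Overall: the guest checkout 90/601 = 15.0%, the multi-step checkout 77/368 = 20.9% → the multi-step checkout
The multi-step checkout wins overall and in every traffic group — no reversal.

No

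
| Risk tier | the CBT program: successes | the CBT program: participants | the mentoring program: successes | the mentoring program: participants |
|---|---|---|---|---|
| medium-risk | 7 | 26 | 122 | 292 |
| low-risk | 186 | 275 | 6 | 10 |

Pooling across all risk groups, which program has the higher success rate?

Medium-risk: the CBT program 7/26 = 26.9%, the mentoring program 122/292 = 41.8% → the mentoring program
Low-risk: the CBT program 186/275 = 67.6%, the mentoring program 6/10 = 60.0% → the CBT program
Overall: the CBT program 193/301 = 64.1%, the mentoring program 128/302 = 42.4% → the CBT program
(Neither sweeps every risk group, but the CBT program has the higher pooled rate.)

the CBT program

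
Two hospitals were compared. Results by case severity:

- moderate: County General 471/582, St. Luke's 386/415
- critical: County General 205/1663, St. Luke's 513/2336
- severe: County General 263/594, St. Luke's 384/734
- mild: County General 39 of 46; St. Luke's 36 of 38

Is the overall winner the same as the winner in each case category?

Moderate: County General 471/582 = 80.9%, St. Luke's 386/415 = 93.0% → St. Luke's
Critical: County General 205/1663 = 12.3%, St. Luke's 513/2336 = 22.0% → St. Luke's
Severe: County General 263/594 = 44.3%, St. Luke's 384/734 = 52.3% → St. Luke's
Mild: County General 39/46 = 84.8%, St. Luke's 36/38 = 94.7% → St. Luke's
Overall: County General 978/2885 = 33.9%, St. Luke's 1319/3523 = 37.4% → St. Luke's
St. Luke's wins overall and in every case group — no reversal.

Yes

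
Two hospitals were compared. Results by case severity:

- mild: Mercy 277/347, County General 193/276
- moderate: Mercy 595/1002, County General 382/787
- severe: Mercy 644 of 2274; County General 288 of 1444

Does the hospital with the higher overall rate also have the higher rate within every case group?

Yes

Mild: Mercy 277/347 = 79.8%, County General 193/276 = 69.9% → Mercy
Moderate: Mercy 595/1002 = 59.4%, County General 382/787 = 48.5% → Mercy
Severe: Mercy 644/2274 = 28.3%, County General 288/1444 = 19.9% → Mercy
Overall: Mercy 1516/3623 = 41.8%, County General 863/2507 = 34.4% → Mercy
Mercy wins overall and in every case group — no reversal.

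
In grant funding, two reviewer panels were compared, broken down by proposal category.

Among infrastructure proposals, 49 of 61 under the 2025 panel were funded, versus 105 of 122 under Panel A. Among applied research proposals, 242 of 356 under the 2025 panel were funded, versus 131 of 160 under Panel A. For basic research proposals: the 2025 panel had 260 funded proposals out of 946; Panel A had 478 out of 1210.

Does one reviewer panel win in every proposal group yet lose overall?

Infrastructure: the 2025 panel 49/61 = 80.3%, Panel A 105/122 = 86.1% → Panel A
Applied research: the 2025 panel 242/356 = 68.0%, Panel A 131/160 = 81.9% → Panel A
Basic research: the 2025 panel 260/946 = 27.5%, Panel A 478/1210 = 39.5% → Panel A
Overall: the 2025 panel 551/1363 = 40.4%, Panel A 714/1492 = 47.9% → Panel A
Panel A wins overall and in every proposal group — no reversal.

No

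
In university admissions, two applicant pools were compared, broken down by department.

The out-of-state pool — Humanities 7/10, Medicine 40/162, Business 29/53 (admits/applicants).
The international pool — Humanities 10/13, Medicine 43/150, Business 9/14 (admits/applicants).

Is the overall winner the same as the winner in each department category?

Yes

Humanities: the out-of-state pool 7/10 = 70.0%, the international pool 10/13 = 76.9% → the international pool
Medicine: the out-of-state pool 40/162 = 24.7%, the international pool 43/150 = 28.7% → the international pool
Business: the out-of-state pool 29/53 = 54.7%, the international pool 9/14 = 64.3% → the international pool
Overall: the out-of-state pool 76/225 = 33.8%, the international pool 62/177 = 35.0% → the international pool
The international pool wins overall and in every department group — no reversal.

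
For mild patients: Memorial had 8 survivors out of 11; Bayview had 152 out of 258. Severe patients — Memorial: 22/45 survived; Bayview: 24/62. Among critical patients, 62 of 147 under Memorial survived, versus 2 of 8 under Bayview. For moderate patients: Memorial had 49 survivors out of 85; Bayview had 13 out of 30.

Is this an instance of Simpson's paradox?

Yes

Mild: Memorial 8/11 = 72.7%, Bayview 152/258 = 58.9% → Memorial
Severe: Memorial 22/45 = 48.9%, Bayview 24/62 = 38.7% → Memorial
Critical: Memorial 62/147 = 42.2%, Bayview 2/8 = 25.0% → Memorial
Moderate: Memorial 49/85 = 57.6%, Bayview 13/30 = 43.3% → Memorial
Overall: Memorial 141/288 = 49.0%, Bayview 191/358 = 53.4% → Bayview
Memorial wins each case group but Bayview wins overall — the comparison reverses. Memorial's patients skew toward critical, which has a lower base rate.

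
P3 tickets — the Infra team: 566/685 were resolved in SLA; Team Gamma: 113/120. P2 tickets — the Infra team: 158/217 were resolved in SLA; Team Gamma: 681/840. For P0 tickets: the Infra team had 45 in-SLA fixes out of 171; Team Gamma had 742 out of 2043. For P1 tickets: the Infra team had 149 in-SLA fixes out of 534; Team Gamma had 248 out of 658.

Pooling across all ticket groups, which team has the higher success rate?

the Infra team

P3: the Infra team 566/685 = 82.6%, Team Gamma 113/120 = 94.2% → Team Gamma
P2: the Infra team 158/217 = 72.8%, Team Gamma 681/840 = 81.1% → Team Gamma
P0: the Infra team 45/171 = 26.3%, Team Gamma 742/2043 = 36.3% → Team Gamma
P1: the Infra team 149/534 = 27.9%, Team Gamma 248/658 = 37.7% → Team Gamma
Overall: the Infra team 918/1607 = 57.1%, Team Gamma 1784/3661 = 48.7% → the Infra team
(Team Gamma wins every ticket group but the Infra team wins overall — Team Gamma's tickets skew toward the low-rate P0 group.)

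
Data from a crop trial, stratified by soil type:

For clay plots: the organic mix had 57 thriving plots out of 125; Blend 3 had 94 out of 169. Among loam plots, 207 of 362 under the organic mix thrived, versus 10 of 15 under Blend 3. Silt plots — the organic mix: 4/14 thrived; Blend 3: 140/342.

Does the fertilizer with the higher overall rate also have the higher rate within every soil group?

No

Clay: the organic mix 57/125 = 45.6%, Blend 3 94/169 = 55.6% → Blend 3
Loam: the organic mix 207/362 = 57.2%, Blend 3 10/15 = 66.7% → Blend 3
Silt: the organic mix 4/14 = 28.6%, Blend 3 140/342 = 40.9% → Blend 3
Overall: the organic mix 268/501 = 53.5%, Blend 3 244/526 = 46.4% → the organic mix
Blend 3 wins each soil group but the organic mix wins overall — the comparison reverses. Blend 3's plots skew toward silt, which has a lower base rate.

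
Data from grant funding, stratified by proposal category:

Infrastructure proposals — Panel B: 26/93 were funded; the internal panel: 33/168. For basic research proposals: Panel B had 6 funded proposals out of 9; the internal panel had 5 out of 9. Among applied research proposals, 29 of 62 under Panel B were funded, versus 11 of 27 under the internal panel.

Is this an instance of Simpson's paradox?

Infrastructure: Panel B 26/93 = 28.0%, the internal panel 33/168 = 19.6% → Panel B
Basic research: Panel B 6/9 = 66.7%, the internal panel 5/9 = 55.6% → Panel B
Applied research: Panel B 29/62 = 46.8%, the internal panel 11/27 = 40.7% → Panel B
Overall: Panel B 61/164 = 37.2%, the internal panel 49/204 = 24.0% → Panel B
Panel B wins overall and in every proposal group — no reversal.

No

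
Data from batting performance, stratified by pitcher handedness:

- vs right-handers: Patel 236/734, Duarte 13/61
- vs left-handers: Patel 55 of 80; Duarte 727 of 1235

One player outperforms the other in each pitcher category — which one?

Vs right-handers: Patel 236/734 = 32.2%, Duarte 13/61 = 21.3% → Patel
Vs left-handers: Patel 55/80 = 68.8%, Duarte 727/1235 = 58.9% → Patel
Patel has the higher rate in both groups.

Patel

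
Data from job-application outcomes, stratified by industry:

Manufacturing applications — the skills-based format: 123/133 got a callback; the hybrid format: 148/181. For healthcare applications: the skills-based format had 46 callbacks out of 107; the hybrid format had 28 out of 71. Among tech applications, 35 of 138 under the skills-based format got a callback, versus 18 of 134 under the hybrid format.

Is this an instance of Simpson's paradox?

Manufacturing: the skills-based format 123/133 = 92.5%, the hybrid format 148/181 = 81.8% → the skills-based format
Healthcare: the skills-based format 46/107 = 43.0%, the hybrid format 28/71 = 39.4% → the skills-based format
Tech: the skills-based format 35/138 = 25.4%, the hybrid format 18/134 = 13.4% → the skills-based format
Overall: the skills-based format 204/378 = 54.0%, the hybrid format 194/386 = 50.3% → the skills-based format
The skills-based format wins overall and in every industry group — no reversal.

No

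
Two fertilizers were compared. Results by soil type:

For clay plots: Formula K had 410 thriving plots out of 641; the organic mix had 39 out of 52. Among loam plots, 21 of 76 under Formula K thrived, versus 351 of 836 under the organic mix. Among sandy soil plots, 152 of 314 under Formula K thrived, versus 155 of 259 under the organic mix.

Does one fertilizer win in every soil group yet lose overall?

Yes

Clay: Formula K 410/641 = 64.0%, the organic mix 39/52 = 75.0% → the organic mix
Loam: Formula K 21/76 = 27.6%, the organic mix 351/836 = 42.0% → the organic mix
Sandy soil: Formula K 152/314 = 48.4%, the organic mix 155/259 = 59.8% → the organic mix
Overall: Formula K 583/1031 = 56.5%, the organic mix 545/1147 = 47.5% → Formula K
The organic mix wins each soil group but Formula K wins overall — the comparison reverses. The organic mix's plots skew toward loam, which has a lower base rate.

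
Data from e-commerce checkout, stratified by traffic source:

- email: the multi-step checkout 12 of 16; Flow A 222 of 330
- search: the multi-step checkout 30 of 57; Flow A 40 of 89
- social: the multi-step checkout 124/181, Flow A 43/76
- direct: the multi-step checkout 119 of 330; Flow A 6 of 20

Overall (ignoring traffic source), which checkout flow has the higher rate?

Flow A

Email: the multi-step checkout 12/16 = 75.0%, Flow A 222/330 = 67.3% → the multi-step checkout
Search: the multi-step checkout 30/57 = 52.6%, Flow A 40/89 = 44.9% → the multi-step checkout
Social: the multi-step checkout 124/181 = 68.5%, Flow A 43/76 = 56.6% → the multi-step checkout
Direct: the multi-step checkout 119/330 = 36.1%, Flow A 6/20 = 30.0% → the multi-step checkout
Overall: the multi-step checkout 285/584 = 48.8%, Flow A 311/515 = 60.4% → Flow A
(The multi-step checkout wins every traffic group but Flow A wins overall — the multi-step checkout's sessions skew toward the low-rate direct group.)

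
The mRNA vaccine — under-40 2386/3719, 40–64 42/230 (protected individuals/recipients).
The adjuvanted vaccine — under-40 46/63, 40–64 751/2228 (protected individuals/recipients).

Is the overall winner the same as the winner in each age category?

No

Under-40: the mRNA vaccine 2386/3719 = 64.2%, the adjuvanted vaccine 46/63 = 73.0% → the adjuvanted vaccine
40–64: the mRNA vaccine 42/230 = 18.3%, the adjuvanted vaccine 751/2228 = 33.7% → the adjuvanted vaccine
Overall: the mRNA vaccine 2428/3949 = 61.5%, the adjuvanted vaccine 797/2291 = 34.8% → the mRNA vaccine
The adjuvanted vaccine wins each age group but the mRNA vaccine wins overall — the comparison reverses. The adjuvanted vaccine's recipients skew toward 40–64, which has a lower base rate.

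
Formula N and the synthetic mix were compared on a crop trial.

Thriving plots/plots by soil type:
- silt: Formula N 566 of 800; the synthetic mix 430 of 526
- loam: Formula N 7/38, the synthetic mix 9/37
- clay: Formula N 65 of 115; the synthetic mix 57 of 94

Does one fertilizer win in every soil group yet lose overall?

No

Silt: Formula N 566/800 = 70.8%, the synthetic mix 430/526 = 81.7% → the synthetic mix
Loam: Formula N 7/38 = 18.4%, the synthetic mix 9/37 = 24.3% → the synthetic mix
Clay: Formula N 65/115 = 56.5%, the synthetic mix 57/94 = 60.6% → the synthetic mix
Overall: Formula N 638/953 = 66.9%, the synthetic mix 496/657 = 75.5% → the synthetic mix
The synthetic mix wins overall and in every soil group — no reversal.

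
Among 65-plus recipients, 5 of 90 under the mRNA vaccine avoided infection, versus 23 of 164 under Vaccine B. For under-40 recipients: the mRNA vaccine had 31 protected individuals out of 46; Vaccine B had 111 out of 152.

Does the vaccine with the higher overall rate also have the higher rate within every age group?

Yes

65-plus: the mRNA vaccine 5/90 = 5.6%, Vaccine B 23/164 = 14.0% → Vaccine B
Under-40: the mRNA vaccine 31/46 = 67.4%, Vaccine B 111/152 = 73.0% → Vaccine B
Overall: the mRNA vaccine 36/136 = 26.5%, Vaccine B 134/316 = 42.4% → Vaccine B
Vaccine B wins overall and in every age group — no reversal.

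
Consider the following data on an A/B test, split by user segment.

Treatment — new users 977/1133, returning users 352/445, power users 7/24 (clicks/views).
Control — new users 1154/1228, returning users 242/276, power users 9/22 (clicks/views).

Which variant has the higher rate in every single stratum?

New users: Treatment 977/1133 = 86.2%, Control 1154/1228 = 94.0% → Control
Returning users: Treatment 352/445 = 79.1%, Control 242/276 = 87.7% → Control
Power users: Treatment 7/24 = 29.2%, Control 9/22 = 40.9% → Control
Control has the higher rate in all 3 groups.

Control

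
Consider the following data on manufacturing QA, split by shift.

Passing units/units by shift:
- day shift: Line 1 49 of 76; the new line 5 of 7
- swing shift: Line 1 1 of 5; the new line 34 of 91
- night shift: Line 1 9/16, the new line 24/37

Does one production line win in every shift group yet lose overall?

Yes

Day shift: Line 1 49/76 = 64.5%, the new line 5/7 = 71.4% → the new line
Swing shift: Line 1 1/5 = 20.0%, the new line 34/91 = 37.4% → the new line
Night shift: Line 1 9/16 = 56.2%, the new line 24/37 = 64.9% → the new line
Overall: Line 1 59/97 = 60.8%, the new line 63/135 = 46.7% → Line 1
The new line wins each shift group but Line 1 wins overall — the comparison reverses. The new line's units skew toward swing shift, which has a lower base rate.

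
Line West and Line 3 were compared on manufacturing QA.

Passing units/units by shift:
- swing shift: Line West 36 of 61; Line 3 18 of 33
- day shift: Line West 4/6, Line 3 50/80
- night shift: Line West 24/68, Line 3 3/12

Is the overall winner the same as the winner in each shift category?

No

Swing shift: Line West 36/61 = 59.0%, Line 3 18/33 = 54.5% → Line West
Day shift: Line West 4/6 = 66.7%, Line 3 50/80 = 62.5% → Line West
Night shift: Line West 24/68 = 35.3%, Line 3 3/12 = 25.0% → Line West
Overall: Line West 64/135 = 47.4%, Line 3 71/125 = 56.8% → Line 3
Line West wins each shift group but Line 3 wins overall — the comparison reverses. Line West's units skew toward night shift, which has a lower base rate.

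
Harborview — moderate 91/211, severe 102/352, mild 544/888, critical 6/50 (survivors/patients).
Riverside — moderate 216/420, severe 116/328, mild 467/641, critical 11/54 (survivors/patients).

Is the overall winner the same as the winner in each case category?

Moderate: Harborview 91/211 = 43.1%, Riverside 216/420 = 51.4% → Riverside
Severe: Harborview 102/352 = 29.0%, Riverside 116/328 = 35.4% → Riverside
Mild: Harborview 544/888 = 61.3%, Riverside 467/641 = 72.9% → Riverside
Critical: Harborview 6/50 = 12.0%, Riverside 11/54 = 20.4% → Riverside
Overall: Harborview 743/1501 = 49.5%, Riverside 810/1443 = 56.1% → Riverside
Riverside wins overall and in every case group — no reversal.

Yes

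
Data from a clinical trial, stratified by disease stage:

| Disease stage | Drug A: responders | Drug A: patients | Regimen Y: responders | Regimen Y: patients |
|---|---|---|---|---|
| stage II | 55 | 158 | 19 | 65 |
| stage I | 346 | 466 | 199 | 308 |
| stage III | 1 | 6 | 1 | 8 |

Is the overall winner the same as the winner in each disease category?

Yes

Stage II: Drug A 55/158 = 34.8%, Regimen Y 19/65 = 29.2% → Drug A
Stage I: Drug A 346/466 = 74.2%, Regimen Y 199/308 = 64.6% → Drug A
Stage III: Drug A 1/6 = 16.7%, Regimen Y 1/8 = 12.5% → Drug A
Overall: Drug A 402/630 = 63.8%, Regimen Y 219/381 = 57.5% → Drug A
Drug A wins overall and in every disease group — no reversal.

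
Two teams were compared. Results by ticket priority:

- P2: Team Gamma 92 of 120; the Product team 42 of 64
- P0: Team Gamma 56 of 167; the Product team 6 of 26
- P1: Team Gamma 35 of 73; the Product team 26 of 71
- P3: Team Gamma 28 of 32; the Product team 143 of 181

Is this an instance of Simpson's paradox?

Yes

P2: Team Gamma 92/120 = 76.7%, the Product team 42/64 = 65.6% → Team Gamma
P0: Team Gamma 56/167 = 33.5%, the Product team 6/26 = 23.1% → Team Gamma
P1: Team Gamma 35/73 = 47.9%, the Product team 26/71 = 36.6% → Team Gamma
P3: Team Gamma 28/32 = 87.5%, the Product team 143/181 = 79.0% → Team Gamma
Overall: Team Gamma 211/392 = 53.8%, the Product team 217/342 = 63.5% → the Product team
Team Gamma wins each ticket group but the Product team wins overall — the comparison reverses. Team Gamma's tickets skew toward P0, which has a lower base rate.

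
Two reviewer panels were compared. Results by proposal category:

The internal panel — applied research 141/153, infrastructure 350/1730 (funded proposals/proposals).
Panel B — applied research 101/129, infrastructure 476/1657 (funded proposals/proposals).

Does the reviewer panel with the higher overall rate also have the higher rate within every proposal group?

No

Applied research: the internal panel 141/153 = 92.2%, Panel B 101/129 = 78.3% → the internal panel
Infrastructure: the internal panel 350/1730 = 20.2%, Panel B 476/1657 = 28.7% → Panel B
Overall: the internal panel 491/1883 = 26.1%, Panel B 577/1786 = 32.3% → Panel B
Neither sweeps: the internal panel wins 1 of 2 groups, Panel B wins 1. Panel B wins overall but not every group — no Simpson reversal.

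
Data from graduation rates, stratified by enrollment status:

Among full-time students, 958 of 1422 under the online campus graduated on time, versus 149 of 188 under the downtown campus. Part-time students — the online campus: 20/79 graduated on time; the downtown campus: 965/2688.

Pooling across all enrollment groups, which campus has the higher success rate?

the online campus

Full-time: the online campus 958/1422 = 67.4%, the downtown campus 149/188 = 79.3% → the downtown campus
Part-time: the online campus 20/79 = 25.3%, the downtown campus 965/2688 = 35.9% → the downtown campus
Overall: the online campus 978/1501 = 65.2%, the downtown campus 1114/2876 = 38.7% → the online campus
(The downtown campus wins every enrollment group but the online campus wins overall — the downtown campus's students skew toward the low-rate part-time group.)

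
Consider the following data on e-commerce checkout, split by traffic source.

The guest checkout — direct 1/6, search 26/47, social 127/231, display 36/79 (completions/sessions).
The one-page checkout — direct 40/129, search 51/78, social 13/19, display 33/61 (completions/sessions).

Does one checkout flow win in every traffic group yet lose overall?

Yes

Direct: the guest checkout 1/6 = 16.7%, the one-page checkout 40/129 = 31.0% → the one-page checkout
Search: the guest checkout 26/47 = 55.3%, the one-page checkout 51/78 = 65.4% → the one-page checkout
Social: the guest checkout 127/231 = 55.0%, the one-page checkout 13/19 = 68.4% → the one-page checkout
Display: the guest checkout 36/79 = 45.6%, the one-page checkout 33/61 = 54.1% → the one-page checkout
Overall: the guest checkout 190/363 = 52.3%, the one-page checkout 137/287 = 47.7% → the guest checkout
The one-page checkout wins each traffic group but the guest checkout wins overall — the comparison reverses. The one-page checkout's sessions skew toward direct, which has a lower base rate.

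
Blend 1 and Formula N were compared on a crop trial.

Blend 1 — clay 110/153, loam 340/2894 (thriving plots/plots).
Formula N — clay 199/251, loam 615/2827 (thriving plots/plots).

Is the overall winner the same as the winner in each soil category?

Yes

Clay: Blend 1 110/153 = 71.9%, Formula N 199/251 = 79.3% → Formula N
Loam: Blend 1 340/2894 = 11.7%, Formula N 615/2827 = 21.8% → Formula N
Overall: Blend 1 450/3047 = 14.8%, Formula N 814/3078 = 26.4% → Formula N
Formula N wins overall and in every soil group — no reversal.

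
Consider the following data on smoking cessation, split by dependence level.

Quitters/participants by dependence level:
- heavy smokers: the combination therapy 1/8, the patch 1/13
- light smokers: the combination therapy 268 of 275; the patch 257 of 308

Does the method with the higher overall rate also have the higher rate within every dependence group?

Yes

Heavy smokers: the combination therapy 1/8 = 12.5%, the patch 1/13 = 7.7% → the combination therapy
Light smokers: the combination therapy 268/275 = 97.5%, the patch 257/308 = 83.4% → the combination therapy
Overall: the combination therapy 269/283 = 95.1%, the patch 258/321 = 80.4% → the combination therapy
The combination therapy wins overall and in every dependence group — no reversal.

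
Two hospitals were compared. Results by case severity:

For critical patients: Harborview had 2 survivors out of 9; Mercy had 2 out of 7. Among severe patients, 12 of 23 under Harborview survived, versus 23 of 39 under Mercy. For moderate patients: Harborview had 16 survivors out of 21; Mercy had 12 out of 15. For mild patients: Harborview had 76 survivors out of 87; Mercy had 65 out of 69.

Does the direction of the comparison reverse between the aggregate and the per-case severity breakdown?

Critical: Harborview 2/9 = 22.2%, Mercy 2/7 = 28.6% → Mercy
Severe: Harborview 12/23 = 52.2%, Mercy 23/39 = 59.0% → Mercy
Moderate: Harborview 16/21 = 76.2%, Mercy 12/15 = 80.0% → Mercy
Mild: Harborview 76/87 = 87.4%, Mercy 65/69 = 94.2% → Mercy
Overall: Harborview 106/140 = 75.7%, Mercy 102/130 = 78.5% → Mercy
Mercy wins overall and in every case group — no reversal.

No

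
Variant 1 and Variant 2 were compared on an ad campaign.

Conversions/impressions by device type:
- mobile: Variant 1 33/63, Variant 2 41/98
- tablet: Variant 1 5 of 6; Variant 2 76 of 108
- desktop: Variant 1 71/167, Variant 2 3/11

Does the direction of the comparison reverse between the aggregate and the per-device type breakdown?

Mobile: Variant 1 33/63 = 52.4%, Variant 2 41/98 = 41.8% → Variant 1
Tablet: Variant 1 5/6 = 83.3%, Variant 2 76/108 = 70.4% → Variant 1
Desktop: Variant 1 71/167 = 42.5%, Variant 2 3/11 = 27.3% → Variant 1
Overall: Variant 1 109/236 = 46.2%, Variant 2 120/217 = 55.3% → Variant 2
Variant 1 wins each device group but Variant 2 wins overall — the comparison reverses. Variant 1's impressions skew toward desktop, which has a lower base rate.

Yes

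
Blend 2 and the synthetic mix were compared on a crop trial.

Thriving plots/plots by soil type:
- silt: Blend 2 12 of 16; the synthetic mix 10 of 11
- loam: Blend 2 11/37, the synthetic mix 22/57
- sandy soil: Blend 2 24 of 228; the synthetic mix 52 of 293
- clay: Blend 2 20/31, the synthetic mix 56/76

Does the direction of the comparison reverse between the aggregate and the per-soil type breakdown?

Silt: Blend 2 12/16 = 75.0%, the synthetic mix 10/11 = 90.9% → the synthetic mix
Loam: Blend 2 11/37 = 29.7%, the synthetic mix 22/57 = 38.6% → the synthetic mix
Sandy soil: Blend 2 24/228 = 10.5%, the synthetic mix 52/293 = 17.7% → the synthetic mix
Clay: Blend 2 20/31 = 64.5%, the synthetic mix 56/76 = 73.7% → the synthetic mix
Overall: Blend 2 67/312 = 21.5%, the synthetic mix 140/437 = 32.0% → the synthetic mix
The synthetic mix wins overall and in every soil group — no reversal.

No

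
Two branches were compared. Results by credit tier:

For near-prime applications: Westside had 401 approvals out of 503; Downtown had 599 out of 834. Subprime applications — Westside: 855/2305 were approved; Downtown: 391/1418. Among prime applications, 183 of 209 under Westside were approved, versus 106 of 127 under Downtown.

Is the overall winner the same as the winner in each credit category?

Near-prime: Westside 401/503 = 79.7%, Downtown 599/834 = 71.8% → Westside
Subprime: Westside 855/2305 = 37.1%, Downtown 391/1418 = 27.6% → Westside
Prime: Westside 183/209 = 87.6%, Downtown 106/127 = 83.5% → Westside
Overall: Westside 1439/3017 = 47.7%, Downtown 1096/2379 = 46.1% → Westside
Westside wins overall and in every credit group — no reversal.

Yes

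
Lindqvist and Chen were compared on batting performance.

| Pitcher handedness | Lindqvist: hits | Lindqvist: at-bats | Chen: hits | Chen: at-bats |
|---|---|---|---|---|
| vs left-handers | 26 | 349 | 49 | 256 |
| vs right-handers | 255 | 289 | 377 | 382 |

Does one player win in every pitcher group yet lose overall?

Vs left-handers: Lindqvist 26/349 = 7.4%, Chen 49/256 = 19.1% → Chen
Vs right-handers: Lindqvist 255/289 = 88.2%, Chen 377/382 = 98.7% → Chen
Overall: Lindqvist 281/638 = 44.0%, Chen 426/638 = 66.8% → Chen
Chen wins overall and in every pitcher group — no reversal.

No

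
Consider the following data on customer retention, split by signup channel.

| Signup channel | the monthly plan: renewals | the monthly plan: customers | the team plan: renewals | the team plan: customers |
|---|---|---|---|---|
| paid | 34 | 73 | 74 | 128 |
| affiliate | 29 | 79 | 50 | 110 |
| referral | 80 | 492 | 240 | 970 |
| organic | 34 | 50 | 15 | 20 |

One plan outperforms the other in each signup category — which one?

Paid: the monthly plan 34/73 = 46.6%, the team plan 74/128 = 57.8% → the team plan
Affiliate: the monthly plan 29/79 = 36.7%, the team plan 50/110 = 45.5% → the team plan
Referral: the monthly plan 80/492 = 16.3%, the team plan 240/970 = 24.7% → the team plan
Organic: the monthly plan 34/50 = 68.0%, the team plan 15/20 = 75.0% → the team plan
The team plan has the higher rate in all 4 groups.

the team plan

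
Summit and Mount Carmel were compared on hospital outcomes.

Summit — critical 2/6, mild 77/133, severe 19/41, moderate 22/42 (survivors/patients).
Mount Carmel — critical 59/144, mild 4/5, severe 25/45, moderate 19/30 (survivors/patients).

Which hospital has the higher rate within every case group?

Mount Carmel

Critical: Summit 2/6 = 33.3%, Mount Carmel 59/144 = 41.0% → Mount Carmel
Mild: Summit 77/133 = 57.9%, Mount Carmel 4/5 = 80.0% → Mount Carmel
Severe: Summit 19/41 = 46.3%, Mount Carmel 25/45 = 55.6% → Mount Carmel
Moderate: Summit 22/42 = 52.4%, Mount Carmel 19/30 = 63.3% → Mount Carmel
Mount Carmel has the higher rate in all 4 groups.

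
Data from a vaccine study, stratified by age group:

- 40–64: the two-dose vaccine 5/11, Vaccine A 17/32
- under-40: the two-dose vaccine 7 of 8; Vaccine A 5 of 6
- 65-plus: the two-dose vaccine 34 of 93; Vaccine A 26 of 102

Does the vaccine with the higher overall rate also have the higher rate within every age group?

No

40–64: the two-dose vaccine 5/11 = 45.5%, Vaccine A 17/32 = 53.1% → Vaccine A
Under-40: the two-dose vaccine 7/8 = 87.5%, Vaccine A 5/6 = 83.3% → the two-dose vaccine
65-plus: the two-dose vaccine 34/93 = 36.6%, Vaccine A 26/102 = 25.5% → the two-dose vaccine
Overall: the two-dose vaccine 46/112 = 41.1%, Vaccine A 48/140 = 34.3% → the two-dose vaccine
Neither sweeps: the two-dose vaccine wins 2 of 3 groups, Vaccine A wins 1. The two-dose vaccine wins overall but not every group — no Simpson reversal.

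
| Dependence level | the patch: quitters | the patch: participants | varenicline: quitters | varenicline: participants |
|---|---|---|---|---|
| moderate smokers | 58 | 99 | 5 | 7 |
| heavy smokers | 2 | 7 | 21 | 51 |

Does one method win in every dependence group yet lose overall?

Yes

Moderate smokers: the patch 58/99 = 58.6%, varenicline 5/7 = 71.4% → varenicline
Heavy smokers: the patch 2/7 = 28.6%, varenicline 21/51 = 41.2% → varenicline
Overall: the patch 60/106 = 56.6%, varenicline 26/58 = 44.8% → the patch
Varenicline wins each dependence group but the patch wins overall — the comparison reverses. Varenicline's participants skew toward heavy smokers, which has a lower base rate.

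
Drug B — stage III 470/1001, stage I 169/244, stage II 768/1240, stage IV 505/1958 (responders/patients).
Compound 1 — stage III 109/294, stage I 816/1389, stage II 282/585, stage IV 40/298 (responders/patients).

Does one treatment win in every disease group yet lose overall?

Stage III: Drug B 470/1001 = 47.0%, Compound 1 109/294 = 37.1% → Drug B
Stage I: Drug B 169/244 = 69.3%, Compound 1 816/1389 = 58.7% → Drug B
Stage II: Drug B 768/1240 = 61.9%, Compound 1 282/585 = 48.2% → Drug B
Stage IV: Drug B 505/1958 = 25.8%, Compound 1 40/298 = 13.4% → Drug B
Overall: Drug B 1912/4443 = 43.0%, Compound 1 1247/2566 = 48.6% → Compound 1
Drug B wins each disease group but Compound 1 wins overall — the comparison reverses. Drug B's patients skew toward stage IV, which has a lower base rate.

Yes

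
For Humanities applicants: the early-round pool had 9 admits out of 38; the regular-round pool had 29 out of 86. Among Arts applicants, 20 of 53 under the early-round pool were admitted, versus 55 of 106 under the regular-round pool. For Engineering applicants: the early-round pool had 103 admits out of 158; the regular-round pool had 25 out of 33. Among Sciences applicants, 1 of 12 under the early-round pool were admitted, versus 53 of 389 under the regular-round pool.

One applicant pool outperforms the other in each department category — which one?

the regular-round pool

Humanities: the early-round pool 9/38 = 23.7%, the regular-round pool 29/86 = 33.7% → the regular-round pool
Arts: the early-round pool 20/53 = 37.7%, the regular-round pool 55/106 = 51.9% → the regular-round pool
Engineering: the early-round pool 103/158 = 65.2%, the regular-round pool 25/33 = 75.8% → the regular-round pool
Sciences: the early-round pool 1/12 = 8.3%, the regular-round pool 53/389 = 13.6% → the regular-round pool
The regular-round pool has the higher rate in all 4 groups.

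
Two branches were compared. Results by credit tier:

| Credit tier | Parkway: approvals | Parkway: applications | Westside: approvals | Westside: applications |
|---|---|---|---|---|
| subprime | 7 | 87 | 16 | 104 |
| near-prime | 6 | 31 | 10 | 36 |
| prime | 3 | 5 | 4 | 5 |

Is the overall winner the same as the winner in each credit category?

Subprime: Parkway 7/87 = 8.0%, Westside 16/104 = 15.4% → Westside
Near-prime: Parkway 6/31 = 19.4%, Westside 10/36 = 27.8% → Westside
Prime: Parkway 3/5 = 60.0%, Westside 4/5 = 80.0% → Westside
Overall: Parkway 16/123 = 13.0%, Westside 30/145 = 20.7% → Westside
Westside wins overall and in every credit group — no reversal.

Yes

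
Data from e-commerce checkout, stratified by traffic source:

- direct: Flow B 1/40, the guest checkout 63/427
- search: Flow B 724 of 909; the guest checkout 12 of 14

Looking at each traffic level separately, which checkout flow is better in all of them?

Direct: Flow B 1/40 = 2.5%, the guest checkout 63/427 = 14.8% → the guest checkout
Search: Flow B 724/909 = 79.6%, the guest checkout 12/14 = 85.7% → the guest checkout
The guest checkout has the higher rate in both groups.

the guest checkout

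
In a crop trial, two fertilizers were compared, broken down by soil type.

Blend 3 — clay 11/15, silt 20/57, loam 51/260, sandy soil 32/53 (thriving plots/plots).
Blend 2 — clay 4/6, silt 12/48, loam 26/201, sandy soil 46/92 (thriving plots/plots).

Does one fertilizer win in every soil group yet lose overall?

Clay: Blend 3 11/15 = 73.3%, Blend 2 4/6 = 66.7% → Blend 3
Silt: Blend 3 20/57 = 35.1%, Blend 2 12/48 = 25.0% → Blend 3
Loam: Blend 3 51/260 = 19.6%, Blend 2 26/201 = 12.9% → Blend 3
Sandy soil: Blend 3 32/53 = 60.4%, Blend 2 46/92 = 50.0% → Blend 3
Overall: Blend 3 114/385 = 29.6%, Blend 2 88/347 = 25.4% → Blend 3
Blend 3 wins overall and in every soil group — no reversal.

No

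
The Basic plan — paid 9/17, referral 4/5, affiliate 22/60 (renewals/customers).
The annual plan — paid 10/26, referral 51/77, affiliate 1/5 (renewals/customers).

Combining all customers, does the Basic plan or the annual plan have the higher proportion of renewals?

Paid: the Basic plan 9/17 = 52.9%, the annual plan 10/26 = 38.5% → the Basic plan
Referral: the Basic plan 4/5 = 80.0%, the annual plan 51/77 = 66.2% → the Basic plan
Affiliate: the Basic plan 22/60 = 36.7%, the annual plan 1/5 = 20.0% → the Basic plan
Overall: the Basic plan 35/82 = 42.7%, the annual plan 62/108 = 57.4% → the annual plan
(The Basic plan wins every signup group but the annual plan wins overall — the Basic plan's customers skew toward the low-rate affiliate group.)

the annual plan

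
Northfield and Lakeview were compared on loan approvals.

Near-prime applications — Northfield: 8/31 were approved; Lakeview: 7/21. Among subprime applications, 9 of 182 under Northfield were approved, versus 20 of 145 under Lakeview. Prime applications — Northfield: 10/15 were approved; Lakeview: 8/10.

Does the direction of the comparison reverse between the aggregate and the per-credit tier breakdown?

Near-prime: Northfield 8/31 = 25.8%, Lakeview 7/21 = 33.3% → Lakeview
Subprime: Northfield 9/182 = 4.9%, Lakeview 20/145 = 13.8% → Lakeview
Prime: Northfield 10/15 = 66.7%, Lakeview 8/10 = 80.0% → Lakeview
Overall: Northfield 27/228 = 11.8%, Lakeview 35/176 = 19.9% → Lakeview
Lakeview wins overall and in every credit group — no reversal.

No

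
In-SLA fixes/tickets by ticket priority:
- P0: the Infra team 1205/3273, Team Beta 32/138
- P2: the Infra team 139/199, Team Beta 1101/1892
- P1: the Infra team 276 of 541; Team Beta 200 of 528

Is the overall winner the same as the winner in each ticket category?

P0: the Infra team 1205/3273 = 36.8%, Team Beta 32/138 = 23.2% → the Infra team
P2: the Infra team 139/199 = 69.8%, Team Beta 1101/1892 = 58.2% → the Infra team
P1: the Infra team 276/541 = 51.0%, Team Beta 200/528 = 37.9% → the Infra team
Overall: the Infra team 1620/4013 = 40.4%, Team Beta 1333/2558 = 52.1% → Team Beta
The Infra team wins each ticket group but Team Beta wins overall — the comparison reverses. The Infra team's tickets skew toward P0, which has a lower base rate.

No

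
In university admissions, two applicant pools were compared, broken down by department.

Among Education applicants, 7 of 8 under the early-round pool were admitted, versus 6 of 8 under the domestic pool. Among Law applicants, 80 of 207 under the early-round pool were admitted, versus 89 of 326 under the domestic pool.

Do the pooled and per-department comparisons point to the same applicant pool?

Education: the early-round pool 7/8 = 87.5%, the domestic pool 6/8 = 75.0% → the early-round pool
Law: the early-round pool 80/207 = 38.6%, the domestic pool 89/326 = 27.3% → the early-round pool
Overall: the early-round pool 87/215 = 40.5%, the domestic pool 95/334 = 28.4% → the early-round pool
The early-round pool wins overall and in every department group — no reversal.

Yes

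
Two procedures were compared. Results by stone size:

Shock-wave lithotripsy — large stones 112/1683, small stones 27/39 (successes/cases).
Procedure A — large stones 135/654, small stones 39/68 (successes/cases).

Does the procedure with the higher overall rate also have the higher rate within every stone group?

No

Large stones: shock-wave lithotripsy 112/1683 = 6.7%, Procedure A 135/654 = 20.6% → Procedure A
Small stones: shock-wave lithotripsy 27/39 = 69.2%, Procedure A 39/68 = 57.4% → shock-wave lithotripsy
Overall: shock-wave lithotripsy 139/1722 = 8.1%, Procedure A 174/722 = 24.1% → Procedure A
Neither sweeps: shock-wave lithotripsy wins 1 of 2 groups, Procedure A wins 1. Procedure A wins overall but not every group — no Simpson reversal.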